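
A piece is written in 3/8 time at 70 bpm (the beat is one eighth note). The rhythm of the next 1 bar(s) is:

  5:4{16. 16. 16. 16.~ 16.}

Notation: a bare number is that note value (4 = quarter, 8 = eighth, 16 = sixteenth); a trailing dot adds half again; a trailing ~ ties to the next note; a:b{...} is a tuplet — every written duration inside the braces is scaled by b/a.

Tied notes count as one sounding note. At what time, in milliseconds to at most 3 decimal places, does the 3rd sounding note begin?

1. 0.0ms @ 0 + 514.286ms (3/5)
2. 514.286ms @ 3/5 + 514.286ms (3/5)
3. 1028.571ms @ 6/5 + 514.286ms (3/5)
4. 1542.857ms @ 9/5 + 1028.571ms (6/5)

note 3 onset = 6/5b = 1028.571ms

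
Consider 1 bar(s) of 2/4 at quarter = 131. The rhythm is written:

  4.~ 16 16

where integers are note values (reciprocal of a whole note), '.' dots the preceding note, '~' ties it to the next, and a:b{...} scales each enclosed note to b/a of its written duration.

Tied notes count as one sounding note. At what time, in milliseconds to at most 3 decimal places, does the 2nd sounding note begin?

note 2 onset = 7/4b = 801.527ms

1. 0.0ms @ 0 + 801.527ms (7/4)
2. 801.527ms @ 7/4 + 114.504ms (1/4)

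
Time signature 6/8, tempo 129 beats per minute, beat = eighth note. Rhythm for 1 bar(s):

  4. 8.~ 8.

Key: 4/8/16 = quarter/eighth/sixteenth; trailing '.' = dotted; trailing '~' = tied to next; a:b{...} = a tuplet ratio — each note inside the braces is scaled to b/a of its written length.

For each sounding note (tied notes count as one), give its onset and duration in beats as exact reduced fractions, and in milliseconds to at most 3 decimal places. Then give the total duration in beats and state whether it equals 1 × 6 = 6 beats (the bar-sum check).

1) 0.0ms=0b +1395.349ms=3b
2) 1395.349ms=3b +1395.349ms=3b
Σ=6b of 6 (129bpm 6/8) — PASS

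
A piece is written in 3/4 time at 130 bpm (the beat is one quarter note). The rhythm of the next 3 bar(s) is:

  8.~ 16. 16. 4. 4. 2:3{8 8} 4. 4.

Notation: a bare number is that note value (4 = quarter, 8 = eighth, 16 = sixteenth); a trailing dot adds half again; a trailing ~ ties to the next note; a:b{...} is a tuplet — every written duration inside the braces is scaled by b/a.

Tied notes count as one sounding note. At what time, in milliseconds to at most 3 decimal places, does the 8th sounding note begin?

1. 0.0ms @ 0 + 519.231ms (9/8)
2. 519.231ms @ 9/8 + 173.077ms (3/8)
3. 692.308ms @ 3/2 + 692.308ms (3/2)
4. 1384.615ms @ 3 + 692.308ms (3/2)
5. 2076.923ms @ 9/2 + 346.154ms (3/4)
6. 2423.077ms @ 21/4 + 346.154ms (3/4)
7. 2769.231ms @ 6 + 692.308ms (3/2)
8. 3461.538ms @ 15/2 + 692.308ms (3/2)

note 8 onset = 15/2b = 3461.538ms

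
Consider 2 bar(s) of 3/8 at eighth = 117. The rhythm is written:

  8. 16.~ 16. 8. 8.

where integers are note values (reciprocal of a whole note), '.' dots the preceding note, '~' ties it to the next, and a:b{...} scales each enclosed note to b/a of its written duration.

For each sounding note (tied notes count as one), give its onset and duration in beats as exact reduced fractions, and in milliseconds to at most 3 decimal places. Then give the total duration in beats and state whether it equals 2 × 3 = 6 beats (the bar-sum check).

1) 0.0ms=0b +769.231ms=3/2b
2) 769.231ms=3/2b +769.231ms=3/2b
3) 1538.462ms=3b +769.231ms=3/2b
4) 2307.692ms=9/2b +769.231ms=3/2b
Σ=6b of 6 (117bpm 3/8) — PASS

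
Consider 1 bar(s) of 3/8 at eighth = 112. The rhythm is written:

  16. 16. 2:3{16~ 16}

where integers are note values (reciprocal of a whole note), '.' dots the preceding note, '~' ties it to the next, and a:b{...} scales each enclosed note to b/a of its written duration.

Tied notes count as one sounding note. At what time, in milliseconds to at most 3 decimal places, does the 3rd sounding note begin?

note 3 onset = 3/2b = 803.571ms

1. 0.0ms @ 0 + 401.786ms (3/4)
2. 401.786ms @ 3/4 + 401.786ms (3/4)
3. 803.571ms @ 3/2 + 803.571ms (3/2)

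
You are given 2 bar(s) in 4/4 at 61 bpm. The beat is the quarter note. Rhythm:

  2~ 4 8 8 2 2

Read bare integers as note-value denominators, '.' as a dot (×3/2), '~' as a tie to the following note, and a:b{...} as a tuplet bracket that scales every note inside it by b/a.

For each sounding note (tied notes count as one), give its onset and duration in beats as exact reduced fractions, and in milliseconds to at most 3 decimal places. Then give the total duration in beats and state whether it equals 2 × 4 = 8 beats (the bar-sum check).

1) 0.0ms=0b +2950.82ms=3b
2) 2950.82ms=3b +491.803ms=1/2b
3) 3442.623ms=7/2b +491.803ms=1/2b
4) 3934.426ms=4b +1967.213ms=2b
5) 5901.639ms=6b +1967.213ms=2b
Σ=8b of 8 (61bpm 4/4) — PASS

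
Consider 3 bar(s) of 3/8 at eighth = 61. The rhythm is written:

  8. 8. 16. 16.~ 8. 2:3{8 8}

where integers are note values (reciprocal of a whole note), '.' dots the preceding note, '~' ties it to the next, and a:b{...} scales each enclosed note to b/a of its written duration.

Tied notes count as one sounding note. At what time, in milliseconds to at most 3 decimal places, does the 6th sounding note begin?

note 6 onset = 15/2b = 7377.049ms

1. 0.0ms @ 0 + 1475.41ms (3/2)
2. 1475.41ms @ 3/2 + 1475.41ms (3/2)
3. 2950.82ms @ 3 + 737.705ms (3/4)
4. 3688.525ms @ 15/4 + 2213.115ms (9/4)
5. 5901.639ms @ 6 + 1475.41ms (3/2)
6. 7377.049ms @ 15/2 + 1475.41ms (3/2)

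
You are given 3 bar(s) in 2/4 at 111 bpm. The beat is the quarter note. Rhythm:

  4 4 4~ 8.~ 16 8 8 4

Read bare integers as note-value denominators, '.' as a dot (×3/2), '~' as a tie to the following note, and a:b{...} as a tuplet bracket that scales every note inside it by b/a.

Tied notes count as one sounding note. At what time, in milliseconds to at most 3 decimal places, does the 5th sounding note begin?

1. 0.0ms @ 0 + 540.541ms (1)
2. 540.541ms @ 1 + 540.541ms (1)
3. 1081.081ms @ 2 + 1081.081ms (2)
4. 2162.162ms @ 4 + 270.27ms (1/2)
5. 2432.432ms @ 9/2 + 270.27ms (1/2)
6. 2702.703ms @ 5 + 540.541ms (1)

note 5 onset = 9/2b = 2432.432ms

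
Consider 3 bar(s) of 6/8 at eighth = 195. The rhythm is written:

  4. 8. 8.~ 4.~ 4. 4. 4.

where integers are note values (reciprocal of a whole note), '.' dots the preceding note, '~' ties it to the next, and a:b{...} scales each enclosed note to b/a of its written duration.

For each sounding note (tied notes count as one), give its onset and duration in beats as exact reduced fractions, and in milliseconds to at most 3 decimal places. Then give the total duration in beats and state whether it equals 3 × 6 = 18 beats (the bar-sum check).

1) 0.0ms=0b +923.077ms=3b
2) 923.077ms=3b +461.538ms=3/2b
3) 1384.615ms=9/2b +2307.692ms=15/2b
4) 3692.308ms=12b +923.077ms=3b
5) 4615.385ms=15b +923.077ms=3b
Σ=18b of 18 (195bpm 6/8) — PASS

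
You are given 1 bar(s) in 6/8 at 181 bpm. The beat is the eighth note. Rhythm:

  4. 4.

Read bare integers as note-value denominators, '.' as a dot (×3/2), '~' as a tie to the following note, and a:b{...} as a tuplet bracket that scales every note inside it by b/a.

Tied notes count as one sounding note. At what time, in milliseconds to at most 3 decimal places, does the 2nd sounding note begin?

1. 0.0ms @ 0 + 994.475ms (3)
2. 994.475ms @ 3 + 994.475ms (3)

note 2 onset = 3b = 994.475ms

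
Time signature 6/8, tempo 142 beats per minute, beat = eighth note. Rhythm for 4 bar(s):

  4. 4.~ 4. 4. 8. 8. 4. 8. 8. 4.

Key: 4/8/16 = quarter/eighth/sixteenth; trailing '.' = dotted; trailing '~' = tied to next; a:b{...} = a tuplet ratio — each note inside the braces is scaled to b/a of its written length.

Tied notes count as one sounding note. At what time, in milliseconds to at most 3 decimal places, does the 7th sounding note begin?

1. 0.0ms @ 0 + 1267.606ms (3)
2. 1267.606ms @ 3 + 2535.211ms (6)
3. 3802.817ms @ 9 + 1267.606ms (3)
4. 5070.423ms @ 12 + 633.803ms (3/2)
5. 5704.225ms @ 27/2 + 633.803ms (3/2)
6. 6338.028ms @ 15 + 1267.606ms (3)
7. 7605.634ms @ 18 + 633.803ms (3/2)
8. 8239.437ms @ 39/2 + 633.803ms (3/2)
9. 8873.239ms @ 21 + 1267.606ms (3)

note 7 onset = 18b = 7605.634ms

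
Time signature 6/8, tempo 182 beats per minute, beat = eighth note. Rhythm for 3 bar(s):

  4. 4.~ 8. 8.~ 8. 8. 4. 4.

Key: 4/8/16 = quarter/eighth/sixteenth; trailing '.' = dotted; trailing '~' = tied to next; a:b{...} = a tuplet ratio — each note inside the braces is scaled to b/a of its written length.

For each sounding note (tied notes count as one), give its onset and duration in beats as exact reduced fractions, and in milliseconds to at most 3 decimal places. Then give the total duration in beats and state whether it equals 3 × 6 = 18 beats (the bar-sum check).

1) 0.0ms=0b +989.011ms=3b
2) 989.011ms=3b +1483.516ms=9/2b
3) 2472.527ms=15/2b +989.011ms=3b
4) 3461.538ms=21/2b +494.505ms=3/2b
5) 3956.044ms=12b +989.011ms=3b
6) 4945.055ms=15b +989.011ms=3b
Σ=18b of 18 (182bpm 6/8) — PASS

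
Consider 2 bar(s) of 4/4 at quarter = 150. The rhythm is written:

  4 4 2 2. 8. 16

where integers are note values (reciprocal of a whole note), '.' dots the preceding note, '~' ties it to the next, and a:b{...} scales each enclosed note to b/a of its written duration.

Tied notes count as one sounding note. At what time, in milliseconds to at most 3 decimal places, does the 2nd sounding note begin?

note 2 onset = 1b = 400.0ms

1. 0.0ms @ 0 + 400.0ms (1)
2. 400.0ms @ 1 + 400.0ms (1)
3. 800.0ms @ 2 + 800.0ms (2)
4. 1600.0ms @ 4 + 1200.0ms (3)
5. 2800.0ms @ 7 + 300.0ms (3/4)
6. 3100.0ms @ 31/4 + 100.0ms (1/4)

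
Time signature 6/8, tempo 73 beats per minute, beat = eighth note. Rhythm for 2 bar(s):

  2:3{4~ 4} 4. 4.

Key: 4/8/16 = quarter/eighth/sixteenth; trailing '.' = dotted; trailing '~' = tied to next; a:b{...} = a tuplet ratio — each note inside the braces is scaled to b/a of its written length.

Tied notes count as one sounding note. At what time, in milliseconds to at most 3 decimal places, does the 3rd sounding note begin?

note 3 onset = 9b = 7397.26ms

1. 0.0ms @ 0 + 4931.507ms (6)
2. 4931.507ms @ 6 + 2465.753ms (3)
3. 7397.26ms @ 9 + 2465.753ms (3)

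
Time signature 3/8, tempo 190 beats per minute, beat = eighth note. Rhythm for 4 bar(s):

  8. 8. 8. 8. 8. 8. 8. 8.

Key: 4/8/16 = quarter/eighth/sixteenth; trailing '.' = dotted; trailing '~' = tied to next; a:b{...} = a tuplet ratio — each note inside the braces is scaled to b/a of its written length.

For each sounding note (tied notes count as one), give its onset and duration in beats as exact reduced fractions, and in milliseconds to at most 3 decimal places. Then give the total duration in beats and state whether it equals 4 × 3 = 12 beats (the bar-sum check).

1) 0.0ms=0b +473.684ms=3/2b
2) 473.684ms=3/2b +473.684ms=3/2b
3) 947.368ms=3b +473.684ms=3/2b
4) 1421.053ms=9/2b +473.684ms=3/2b
5) 1894.737ms=6b +473.684ms=3/2b
6) 2368.421ms=15/2b +473.684ms=3/2b
7) 2842.105ms=9b +473.684ms=3/2b
8) 3315.789ms=21/2b +473.684ms=3/2b
Σ=12b of 12 (190bpm 3/8) — PASS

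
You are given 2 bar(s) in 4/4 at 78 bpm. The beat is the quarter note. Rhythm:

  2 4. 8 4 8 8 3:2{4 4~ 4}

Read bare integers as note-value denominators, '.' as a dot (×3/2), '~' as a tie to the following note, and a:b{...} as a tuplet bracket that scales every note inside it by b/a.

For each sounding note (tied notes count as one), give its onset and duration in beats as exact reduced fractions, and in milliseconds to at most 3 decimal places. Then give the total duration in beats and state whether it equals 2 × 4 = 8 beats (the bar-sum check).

1) 0.0ms=0b +1538.462ms=2b
2) 1538.462ms=2b +1153.846ms=3/2b
3) 2692.308ms=7/2b +384.615ms=1/2b
4) 3076.923ms=4b +769.231ms=1b
5) 3846.154ms=5b +384.615ms=1/2b
6) 4230.769ms=11/2b +384.615ms=1/2b
7) 4615.385ms=6b +512.821ms=2/3b
8) 5128.205ms=20/3b +1025.641ms=4/3b
Σ=8b of 8 (78bpm 4/4) — PASS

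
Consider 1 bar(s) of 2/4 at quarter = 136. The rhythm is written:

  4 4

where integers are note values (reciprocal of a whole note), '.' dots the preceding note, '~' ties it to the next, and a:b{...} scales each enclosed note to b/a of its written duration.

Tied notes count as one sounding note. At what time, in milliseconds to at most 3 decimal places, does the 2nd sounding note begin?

1. 0.0ms @ 0 + 441.176ms (1)
2. 441.176ms @ 1 + 441.176ms (1)

note 2 onset = 1b = 441.176ms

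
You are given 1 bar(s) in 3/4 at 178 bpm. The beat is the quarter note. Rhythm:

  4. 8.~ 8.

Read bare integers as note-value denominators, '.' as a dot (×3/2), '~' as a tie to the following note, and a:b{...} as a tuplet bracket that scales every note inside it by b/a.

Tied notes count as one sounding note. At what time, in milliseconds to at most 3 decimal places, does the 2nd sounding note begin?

note 2 onset = 3/2b = 505.618ms

1. 0.0ms @ 0 + 505.618ms (3/2)
2. 505.618ms @ 3/2 + 505.618ms (3/2)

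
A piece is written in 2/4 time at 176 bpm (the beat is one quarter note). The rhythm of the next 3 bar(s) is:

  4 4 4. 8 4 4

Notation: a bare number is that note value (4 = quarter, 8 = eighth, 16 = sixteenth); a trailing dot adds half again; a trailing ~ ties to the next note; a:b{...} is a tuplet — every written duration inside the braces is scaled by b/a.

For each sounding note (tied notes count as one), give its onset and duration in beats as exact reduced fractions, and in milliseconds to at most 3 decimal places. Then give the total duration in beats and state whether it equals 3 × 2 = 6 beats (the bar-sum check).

1) 0.0ms=0b +340.909ms=1b
2) 340.909ms=1b +340.909ms=1b
3) 681.818ms=2b +511.364ms=3/2b
4) 1193.182ms=7/2b +170.455ms=1/2b
5) 1363.636ms=4b +340.909ms=1b
6) 1704.545ms=5b +340.909ms=1b
Σ=6b of 6 (176bpm 2/4) — PASS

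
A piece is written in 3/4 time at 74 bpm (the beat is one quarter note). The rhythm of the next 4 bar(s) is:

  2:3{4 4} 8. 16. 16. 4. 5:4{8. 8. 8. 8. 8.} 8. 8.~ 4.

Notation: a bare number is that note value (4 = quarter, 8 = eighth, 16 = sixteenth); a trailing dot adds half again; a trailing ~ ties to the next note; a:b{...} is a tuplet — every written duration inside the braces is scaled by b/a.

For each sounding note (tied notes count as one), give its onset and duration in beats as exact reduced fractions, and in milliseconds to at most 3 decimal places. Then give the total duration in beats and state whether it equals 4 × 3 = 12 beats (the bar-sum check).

1) 0.0ms=0b +1216.216ms=3/2b
2) 1216.216ms=3/2b +1216.216ms=3/2b
3) 2432.432ms=3b +608.108ms=3/4b
4) 3040.541ms=15/4b +304.054ms=3/8b
5) 3344.595ms=33/8b +304.054ms=3/8b
6) 3648.649ms=9/2b +1216.216ms=3/2b
7) 4864.865ms=6b +486.486ms=3/5b
8) 5351.351ms=33/5b +486.486ms=3/5b
9) 5837.838ms=36/5b +486.486ms=3/5b
10) 6324.324ms=39/5b +486.486ms=3/5b
11) 6810.811ms=42/5b +486.486ms=3/5b
12) 7297.297ms=9b +608.108ms=3/4b
13) 7905.405ms=39/4b +1824.324ms=9/4b
Σ=12b of 12 (74bpm 3/4) — PASS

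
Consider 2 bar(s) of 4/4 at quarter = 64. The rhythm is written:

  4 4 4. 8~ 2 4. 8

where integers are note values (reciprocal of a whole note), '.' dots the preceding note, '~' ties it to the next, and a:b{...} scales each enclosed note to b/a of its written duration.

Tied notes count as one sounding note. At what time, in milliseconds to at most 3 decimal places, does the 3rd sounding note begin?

1. 0.0ms @ 0 + 937.5ms (1)
2. 937.5ms @ 1 + 937.5ms (1)
3. 1875.0ms @ 2 + 1406.25ms (3/2)
4. 3281.25ms @ 7/2 + 2343.75ms (5/2)
5. 5625.0ms @ 6 + 1406.25ms (3/2)
6. 7031.25ms @ 15/2 + 468.75ms (1/2)

note 3 onset = 2b = 1875.0ms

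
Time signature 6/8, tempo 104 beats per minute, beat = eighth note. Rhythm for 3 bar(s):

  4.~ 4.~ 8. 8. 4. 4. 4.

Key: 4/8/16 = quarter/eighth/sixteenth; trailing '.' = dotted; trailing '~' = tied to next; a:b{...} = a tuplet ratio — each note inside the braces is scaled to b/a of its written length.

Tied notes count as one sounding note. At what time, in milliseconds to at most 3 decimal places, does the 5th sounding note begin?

1. 0.0ms @ 0 + 4326.923ms (15/2)
2. 4326.923ms @ 15/2 + 865.385ms (3/2)
3. 5192.308ms @ 9 + 1730.769ms (3)
4. 6923.077ms @ 12 + 1730.769ms (3)
5. 8653.846ms @ 15 + 1730.769ms (3)

note 5 onset = 15b = 8653.846ms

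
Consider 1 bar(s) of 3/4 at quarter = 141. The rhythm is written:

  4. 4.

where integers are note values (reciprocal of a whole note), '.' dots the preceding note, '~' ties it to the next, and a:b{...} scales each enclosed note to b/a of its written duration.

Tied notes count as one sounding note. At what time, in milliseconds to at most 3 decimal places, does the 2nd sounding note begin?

1. 0.0ms @ 0 + 638.298ms (3/2)
2. 638.298ms @ 3/2 + 638.298ms (3/2)

note 2 onset = 3/2b = 638.298ms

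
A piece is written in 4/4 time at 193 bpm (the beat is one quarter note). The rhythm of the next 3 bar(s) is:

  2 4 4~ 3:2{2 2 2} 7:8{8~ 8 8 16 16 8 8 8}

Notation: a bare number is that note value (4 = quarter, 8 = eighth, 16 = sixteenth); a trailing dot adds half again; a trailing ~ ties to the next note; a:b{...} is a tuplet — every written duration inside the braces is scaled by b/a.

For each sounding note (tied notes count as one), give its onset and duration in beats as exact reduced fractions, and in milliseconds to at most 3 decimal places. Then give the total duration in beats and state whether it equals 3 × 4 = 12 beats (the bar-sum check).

1) 0.0ms=0b +621.762ms=2b
2) 621.762ms=2b +310.881ms=1b
3) 932.642ms=3b +725.389ms=7/3b
4) 1658.031ms=16/3b +414.508ms=4/3b
5) 2072.539ms=20/3b +414.508ms=4/3b
6) 2487.047ms=8b +355.292ms=8/7b
7) 2842.339ms=64/7b +177.646ms=4/7b
8) 3019.985ms=68/7b +88.823ms=2/7b
9) 3108.808ms=10b +88.823ms=2/7b
10) 3197.631ms=72/7b +177.646ms=4/7b
11) 3375.278ms=76/7b +177.646ms=4/7b
12) 3552.924ms=80/7b +177.646ms=4/7b
Σ=12b of 12 (193bpm 4/4) — PASS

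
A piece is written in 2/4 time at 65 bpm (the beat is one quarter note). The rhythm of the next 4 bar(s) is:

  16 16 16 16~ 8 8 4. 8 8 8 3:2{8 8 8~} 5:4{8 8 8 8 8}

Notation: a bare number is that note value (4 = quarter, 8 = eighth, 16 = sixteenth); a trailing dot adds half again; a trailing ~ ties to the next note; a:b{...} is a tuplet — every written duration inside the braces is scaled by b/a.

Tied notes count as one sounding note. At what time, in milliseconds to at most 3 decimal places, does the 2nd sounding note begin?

note 2 onset = 1/4b = 230.769ms

1. 0.0ms @ 0 + 230.769ms (1/4)
2. 230.769ms @ 1/4 + 230.769ms (1/4)
3. 461.538ms @ 1/2 + 230.769ms (1/4)
4. 692.308ms @ 3/4 + 692.308ms (3/4)
5. 1384.615ms @ 3/2 + 461.538ms (1/2)
6. 1846.154ms @ 2 + 1384.615ms (3/2)
7. 3230.769ms @ 7/2 + 461.538ms (1/2)
8. 3692.308ms @ 4 + 461.538ms (1/2)
9. 4153.846ms @ 9/2 + 461.538ms (1/2)
10. 4615.385ms @ 5 + 307.692ms (1/3)
11. 4923.077ms @ 16/3 + 307.692ms (1/3)
12. 5230.769ms @ 17/3 + 676.923ms (11/15)
13. 5907.692ms @ 32/5 + 369.231ms (2/5)
14. 6276.923ms @ 34/5 + 369.231ms (2/5)
15. 6646.154ms @ 36/5 + 369.231ms (2/5)
16. 7015.385ms @ 38/5 + 369.231ms (2/5)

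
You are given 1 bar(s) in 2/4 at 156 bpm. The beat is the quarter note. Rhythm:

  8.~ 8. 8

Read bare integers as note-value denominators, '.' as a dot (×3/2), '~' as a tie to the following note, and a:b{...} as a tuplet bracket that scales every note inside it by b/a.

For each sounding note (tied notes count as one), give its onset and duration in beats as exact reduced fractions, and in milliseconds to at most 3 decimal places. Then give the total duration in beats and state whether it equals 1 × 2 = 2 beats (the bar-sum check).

1) 0.0ms=0b +576.923ms=3/2b
2) 576.923ms=3/2b +192.308ms=1/2b
Σ=2b of 2 (156bpm 2/4) — PASS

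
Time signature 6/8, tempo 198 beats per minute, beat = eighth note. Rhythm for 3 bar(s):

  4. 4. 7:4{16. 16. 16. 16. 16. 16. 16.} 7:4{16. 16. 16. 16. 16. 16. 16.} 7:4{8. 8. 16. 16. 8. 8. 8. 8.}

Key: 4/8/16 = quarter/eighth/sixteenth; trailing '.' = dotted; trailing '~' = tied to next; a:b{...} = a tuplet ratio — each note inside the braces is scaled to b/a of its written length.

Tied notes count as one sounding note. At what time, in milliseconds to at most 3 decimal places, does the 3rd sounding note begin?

1. 0.0ms @ 0 + 909.091ms (3)
2. 909.091ms @ 3 + 909.091ms (3)
3. 1818.182ms @ 6 + 129.87ms (3/7)
4. 1948.052ms @ 45/7 + 129.87ms (3/7)
5. 2077.922ms @ 48/7 + 129.87ms (3/7)
6. 2207.792ms @ 51/7 + 129.87ms (3/7)
7. 2337.662ms @ 54/7 + 129.87ms (3/7)
8. 2467.532ms @ 57/7 + 129.87ms (3/7)
9. 2597.403ms @ 60/7 + 129.87ms (3/7)
10. 2727.273ms @ 9 + 129.87ms (3/7)
11. 2857.143ms @ 66/7 + 129.87ms (3/7)
12. 2987.013ms @ 69/7 + 129.87ms (3/7)
13. 3116.883ms @ 72/7 + 129.87ms (3/7)
14. 3246.753ms @ 75/7 + 129.87ms (3/7)
15. 3376.623ms @ 78/7 + 129.87ms (3/7)
16. 3506.494ms @ 81/7 + 129.87ms (3/7)
17. 3636.364ms @ 12 + 259.74ms (6/7)
18. 3896.104ms @ 90/7 + 259.74ms (6/7)
19. 4155.844ms @ 96/7 + 129.87ms (3/7)
20. 4285.714ms @ 99/7 + 129.87ms (3/7)
21. 4415.584ms @ 102/7 + 259.74ms (6/7)
22. 4675.325ms @ 108/7 + 259.74ms (6/7)
23. 4935.065ms @ 114/7 + 259.74ms (6/7)
24. 5194.805ms @ 120/7 + 259.74ms (6/7)

note 3 onset = 6b = 1818.182ms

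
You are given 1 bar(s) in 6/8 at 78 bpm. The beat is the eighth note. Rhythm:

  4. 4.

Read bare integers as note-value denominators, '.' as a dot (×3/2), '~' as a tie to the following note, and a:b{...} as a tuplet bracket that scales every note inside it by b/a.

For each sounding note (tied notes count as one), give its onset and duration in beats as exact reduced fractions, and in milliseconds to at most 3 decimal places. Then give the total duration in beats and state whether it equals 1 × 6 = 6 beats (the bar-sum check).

1) 0.0ms=0b +2307.692ms=3b
2) 2307.692ms=3b +2307.692ms=3b
Σ=6b of 6 (78bpm 6/8) — PASS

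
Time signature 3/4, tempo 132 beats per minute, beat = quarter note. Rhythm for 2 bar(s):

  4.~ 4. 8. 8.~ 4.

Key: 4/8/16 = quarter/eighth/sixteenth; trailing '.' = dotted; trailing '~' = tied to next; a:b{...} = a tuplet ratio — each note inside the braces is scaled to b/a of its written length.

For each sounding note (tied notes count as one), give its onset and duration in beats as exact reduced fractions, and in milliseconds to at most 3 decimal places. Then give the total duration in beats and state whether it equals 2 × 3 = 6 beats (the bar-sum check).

1) 0.0ms=0b +1363.636ms=3b
2) 1363.636ms=3b +340.909ms=3/4b
3) 1704.545ms=15/4b +1022.727ms=9/4b
Σ=6b of 6 (132bpm 3/4) — PASS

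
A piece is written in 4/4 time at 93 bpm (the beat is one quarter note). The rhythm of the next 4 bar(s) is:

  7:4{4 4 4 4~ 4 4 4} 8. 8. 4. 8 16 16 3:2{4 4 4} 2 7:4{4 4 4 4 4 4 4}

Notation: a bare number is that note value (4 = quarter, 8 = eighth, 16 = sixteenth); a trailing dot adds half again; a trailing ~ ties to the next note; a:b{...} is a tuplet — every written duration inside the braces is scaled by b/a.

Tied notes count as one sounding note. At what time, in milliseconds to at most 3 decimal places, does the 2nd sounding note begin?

1. 0.0ms @ 0 + 368.664ms (4/7)
2. 368.664ms @ 4/7 + 368.664ms (4/7)
3. 737.327ms @ 8/7 + 368.664ms (4/7)
4. 1105.991ms @ 12/7 + 737.327ms (8/7)
5. 1843.318ms @ 20/7 + 368.664ms (4/7)
6. 2211.982ms @ 24/7 + 368.664ms (4/7)
7. 2580.645ms @ 4 + 483.871ms (3/4)
8. 3064.516ms @ 19/4 + 483.871ms (3/4)
9. 3548.387ms @ 11/2 + 967.742ms (3/2)
10. 4516.129ms @ 7 + 322.581ms (1/2)
11. 4838.71ms @ 15/2 + 161.29ms (1/4)
12. 5000.0ms @ 31/4 + 161.29ms (1/4)
13. 5161.29ms @ 8 + 430.108ms (2/3)
14. 5591.398ms @ 26/3 + 430.108ms (2/3)
15. 6021.505ms @ 28/3 + 430.108ms (2/3)
16. 6451.613ms @ 10 + 1290.323ms (2)
17. 7741.935ms @ 12 + 368.664ms (4/7)
18. 8110.599ms @ 88/7 + 368.664ms (4/7)
19. 8479.263ms @ 92/7 + 368.664ms (4/7)
20. 8847.926ms @ 96/7 + 368.664ms (4/7)
21. 9216.59ms @ 100/7 + 368.664ms (4/7)
22. 9585.253ms @ 104/7 + 368.664ms (4/7)
23. 9953.917ms @ 108/7 + 368.664ms (4/7)

note 2 onset = 4/7b = 368.664ms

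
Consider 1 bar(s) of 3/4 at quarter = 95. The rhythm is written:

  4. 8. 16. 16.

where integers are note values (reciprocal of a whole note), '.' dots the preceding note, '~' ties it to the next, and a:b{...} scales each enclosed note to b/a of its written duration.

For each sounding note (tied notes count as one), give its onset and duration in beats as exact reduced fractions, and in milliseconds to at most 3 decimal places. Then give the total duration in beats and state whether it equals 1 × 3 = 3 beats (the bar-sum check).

1) 0.0ms=0b +947.368ms=3/2b
2) 947.368ms=3/2b +473.684ms=3/4b
3) 1421.053ms=9/4b +236.842ms=3/8b
4) 1657.895ms=21/8b +236.842ms=3/8b
Σ=3b of 3 (95bpm 3/4) — PASS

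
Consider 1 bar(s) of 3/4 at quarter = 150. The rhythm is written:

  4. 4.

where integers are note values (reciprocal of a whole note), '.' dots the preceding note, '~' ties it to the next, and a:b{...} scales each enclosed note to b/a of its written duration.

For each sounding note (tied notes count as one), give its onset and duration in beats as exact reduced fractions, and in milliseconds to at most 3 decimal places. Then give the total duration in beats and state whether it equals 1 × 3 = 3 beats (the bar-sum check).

1) 0.0ms=0b +600.0ms=3/2b
2) 600.0ms=3/2b +600.0ms=3/2b
Σ=3b of 3 (150bpm 3/4) — PASS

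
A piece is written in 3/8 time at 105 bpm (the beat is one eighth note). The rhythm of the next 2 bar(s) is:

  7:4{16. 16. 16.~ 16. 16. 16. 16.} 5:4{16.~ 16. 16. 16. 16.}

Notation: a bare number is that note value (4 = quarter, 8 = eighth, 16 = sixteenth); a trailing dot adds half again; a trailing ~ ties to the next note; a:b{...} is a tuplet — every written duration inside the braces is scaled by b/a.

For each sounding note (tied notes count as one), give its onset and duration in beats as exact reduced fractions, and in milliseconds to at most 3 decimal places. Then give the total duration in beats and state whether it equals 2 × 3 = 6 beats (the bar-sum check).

1) 0.0ms=0b +244.898ms=3/7b
2) 244.898ms=3/7b +244.898ms=3/7b
3) 489.796ms=6/7b +489.796ms=6/7b
4) 979.592ms=12/7b +244.898ms=3/7b
5) 1224.49ms=15/7b +244.898ms=3/7b
6) 1469.388ms=18/7b +244.898ms=3/7b
7) 1714.286ms=3b +685.714ms=6/5b
8) 2400.0ms=21/5b +342.857ms=3/5b
9) 2742.857ms=24/5b +342.857ms=3/5b
10) 3085.714ms=27/5b +342.857ms=3/5b
Σ=6b of 6 (105bpm 3/8) — PASS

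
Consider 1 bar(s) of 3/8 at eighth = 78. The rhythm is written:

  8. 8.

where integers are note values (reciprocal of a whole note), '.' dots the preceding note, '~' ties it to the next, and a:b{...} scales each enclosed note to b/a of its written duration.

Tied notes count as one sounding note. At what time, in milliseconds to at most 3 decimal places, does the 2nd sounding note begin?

1. 0.0ms @ 0 + 1153.846ms (3/2)
2. 1153.846ms @ 3/2 + 1153.846ms (3/2)

note 2 onset = 3/2b = 1153.846ms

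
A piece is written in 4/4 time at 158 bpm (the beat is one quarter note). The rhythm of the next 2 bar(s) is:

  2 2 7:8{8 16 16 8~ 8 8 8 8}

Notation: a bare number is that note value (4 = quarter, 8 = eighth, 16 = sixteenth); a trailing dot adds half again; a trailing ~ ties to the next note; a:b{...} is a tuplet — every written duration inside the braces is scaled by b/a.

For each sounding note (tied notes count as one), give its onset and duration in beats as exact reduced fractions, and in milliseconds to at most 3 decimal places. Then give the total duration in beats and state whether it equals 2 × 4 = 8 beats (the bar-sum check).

1) 0.0ms=0b +759.494ms=2b
2) 759.494ms=2b +759.494ms=2b
3) 1518.987ms=4b +216.998ms=4/7b
4) 1735.986ms=32/7b +108.499ms=2/7b
5) 1844.485ms=34/7b +108.499ms=2/7b
6) 1952.984ms=36/7b +433.996ms=8/7b
7) 2386.98ms=44/7b +216.998ms=4/7b
8) 2603.978ms=48/7b +216.998ms=4/7b
9) 2820.976ms=52/7b +216.998ms=4/7b
Σ=8b of 8 (158bpm 4/4) — PASS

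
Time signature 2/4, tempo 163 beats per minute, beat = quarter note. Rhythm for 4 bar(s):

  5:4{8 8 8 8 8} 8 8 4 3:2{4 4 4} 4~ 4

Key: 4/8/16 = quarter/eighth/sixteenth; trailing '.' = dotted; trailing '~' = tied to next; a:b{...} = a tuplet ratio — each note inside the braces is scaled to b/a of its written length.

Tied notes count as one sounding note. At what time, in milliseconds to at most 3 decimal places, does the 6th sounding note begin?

1. 0.0ms @ 0 + 147.239ms (2/5)
2. 147.239ms @ 2/5 + 147.239ms (2/5)
3. 294.479ms @ 4/5 + 147.239ms (2/5)
4. 441.718ms @ 6/5 + 147.239ms (2/5)
5. 588.957ms @ 8/5 + 147.239ms (2/5)
6. 736.196ms @ 2 + 184.049ms (1/2)
7. 920.245ms @ 5/2 + 184.049ms (1/2)
8. 1104.294ms @ 3 + 368.098ms (1)
9. 1472.393ms @ 4 + 245.399ms (2/3)
10. 1717.791ms @ 14/3 + 245.399ms (2/3)
11. 1963.19ms @ 16/3 + 245.399ms (2/3)
12. 2208.589ms @ 6 + 736.196ms (2)

note 6 onset = 2b = 736.196ms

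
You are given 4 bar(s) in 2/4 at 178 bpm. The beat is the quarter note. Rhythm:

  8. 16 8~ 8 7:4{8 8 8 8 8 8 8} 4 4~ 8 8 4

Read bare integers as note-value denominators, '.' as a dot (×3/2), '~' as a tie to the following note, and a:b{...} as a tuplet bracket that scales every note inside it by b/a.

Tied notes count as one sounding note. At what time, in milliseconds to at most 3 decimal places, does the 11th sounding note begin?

note 11 onset = 4b = 1348.315ms

1. 0.0ms @ 0 + 252.809ms (3/4)
2. 252.809ms @ 3/4 + 84.27ms (1/4)
3. 337.079ms @ 1 + 337.079ms (1)
4. 674.157ms @ 2 + 96.308ms (2/7)
5. 770.465ms @ 16/7 + 96.308ms (2/7)
6. 866.774ms @ 18/7 + 96.308ms (2/7)
7. 963.082ms @ 20/7 + 96.308ms (2/7)
8. 1059.39ms @ 22/7 + 96.308ms (2/7)
9. 1155.698ms @ 24/7 + 96.308ms (2/7)
10. 1252.006ms @ 26/7 + 96.308ms (2/7)
11. 1348.315ms @ 4 + 337.079ms (1)
12. 1685.393ms @ 5 + 505.618ms (3/2)
13. 2191.011ms @ 13/2 + 168.539ms (1/2)
14. 2359.551ms @ 7 + 337.079ms (1)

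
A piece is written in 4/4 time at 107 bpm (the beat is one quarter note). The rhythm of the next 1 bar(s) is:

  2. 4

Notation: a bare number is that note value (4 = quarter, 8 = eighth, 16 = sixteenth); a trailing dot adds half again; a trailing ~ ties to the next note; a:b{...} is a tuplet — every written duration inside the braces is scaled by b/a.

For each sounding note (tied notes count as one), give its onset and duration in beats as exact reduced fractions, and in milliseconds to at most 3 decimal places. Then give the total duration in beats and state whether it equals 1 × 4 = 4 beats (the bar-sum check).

1) 0.0ms=0b +1682.243ms=3b
2) 1682.243ms=3b +560.748ms=1b
Σ=4b of 4 (107bpm 4/4) — PASS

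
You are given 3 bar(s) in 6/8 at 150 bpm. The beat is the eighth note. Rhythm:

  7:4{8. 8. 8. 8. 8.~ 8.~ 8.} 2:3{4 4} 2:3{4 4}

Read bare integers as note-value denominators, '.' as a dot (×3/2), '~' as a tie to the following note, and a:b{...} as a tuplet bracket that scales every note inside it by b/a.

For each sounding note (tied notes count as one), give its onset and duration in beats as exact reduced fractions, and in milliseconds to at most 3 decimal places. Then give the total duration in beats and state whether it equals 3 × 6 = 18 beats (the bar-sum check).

1) 0.0ms=0b +342.857ms=6/7b
2) 342.857ms=6/7b +342.857ms=6/7b
3) 685.714ms=12/7b +342.857ms=6/7b
4) 1028.571ms=18/7b +342.857ms=6/7b
5) 1371.429ms=24/7b +1028.571ms=18/7b
6) 2400.0ms=6b +1200.0ms=3b
7) 3600.0ms=9b +1200.0ms=3b
8) 4800.0ms=12b +1200.0ms=3b
9) 6000.0ms=15b +1200.0ms=3b
Σ=18b of 18 (150bpm 6/8) — PASS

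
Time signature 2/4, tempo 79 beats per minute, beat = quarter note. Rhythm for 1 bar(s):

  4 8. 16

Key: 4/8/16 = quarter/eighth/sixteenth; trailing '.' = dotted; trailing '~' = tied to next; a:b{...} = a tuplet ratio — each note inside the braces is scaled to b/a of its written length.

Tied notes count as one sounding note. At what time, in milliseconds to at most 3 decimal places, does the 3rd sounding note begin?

1. 0.0ms @ 0 + 759.494ms (1)
2. 759.494ms @ 1 + 569.62ms (3/4)
3. 1329.114ms @ 7/4 + 189.873ms (1/4)

note 3 onset = 7/4b = 1329.114ms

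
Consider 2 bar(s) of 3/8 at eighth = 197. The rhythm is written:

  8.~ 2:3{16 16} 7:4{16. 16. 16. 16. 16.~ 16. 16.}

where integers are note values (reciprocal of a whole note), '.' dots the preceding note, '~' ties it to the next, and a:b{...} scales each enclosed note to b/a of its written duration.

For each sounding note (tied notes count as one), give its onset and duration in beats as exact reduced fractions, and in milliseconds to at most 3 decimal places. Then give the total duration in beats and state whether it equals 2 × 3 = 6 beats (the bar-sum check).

1) 0.0ms=0b +685.279ms=9/4b
2) 685.279ms=9/4b +228.426ms=3/4b
3) 913.706ms=3b +130.529ms=3/7b
4) 1044.235ms=24/7b +130.529ms=3/7b
5) 1174.764ms=27/7b +130.529ms=3/7b
6) 1305.294ms=30/7b +130.529ms=3/7b
7) 1435.823ms=33/7b +261.059ms=6/7b
8) 1696.882ms=39/7b +130.529ms=3/7b
Σ=6b of 6 (197bpm 3/8) — PASS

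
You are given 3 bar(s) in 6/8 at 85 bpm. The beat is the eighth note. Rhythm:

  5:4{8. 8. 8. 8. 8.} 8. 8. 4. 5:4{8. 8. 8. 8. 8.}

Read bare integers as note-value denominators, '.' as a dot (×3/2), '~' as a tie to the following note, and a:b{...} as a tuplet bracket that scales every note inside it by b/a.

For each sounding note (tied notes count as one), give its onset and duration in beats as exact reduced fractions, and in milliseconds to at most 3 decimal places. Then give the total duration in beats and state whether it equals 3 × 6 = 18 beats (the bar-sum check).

1) 0.0ms=0b +847.059ms=6/5b
2) 847.059ms=6/5b +847.059ms=6/5b
3) 1694.118ms=12/5b +847.059ms=6/5b
4) 2541.176ms=18/5b +847.059ms=6/5b
5) 3388.235ms=24/5b +847.059ms=6/5b
6) 4235.294ms=6b +1058.824ms=3/2b
7) 5294.118ms=15/2b +1058.824ms=3/2b
8) 6352.941ms=9b +2117.647ms=3b
9) 8470.588ms=12b +847.059ms=6/5b
10) 9317.647ms=66/5b +847.059ms=6/5b
11) 10164.706ms=72/5b +847.059ms=6/5b
12) 11011.765ms=78/5b +847.059ms=6/5b
13) 11858.824ms=84/5b +847.059ms=6/5b
Σ=18b of 18 (85bpm 6/8) — PASS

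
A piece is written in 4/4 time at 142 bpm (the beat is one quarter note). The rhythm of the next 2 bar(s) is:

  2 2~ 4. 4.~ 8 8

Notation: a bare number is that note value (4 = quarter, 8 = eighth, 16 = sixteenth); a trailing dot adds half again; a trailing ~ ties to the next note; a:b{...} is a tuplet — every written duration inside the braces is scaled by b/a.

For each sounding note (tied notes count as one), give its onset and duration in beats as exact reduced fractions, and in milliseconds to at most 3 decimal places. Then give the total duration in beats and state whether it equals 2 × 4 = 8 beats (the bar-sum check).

1) 0.0ms=0b +845.07ms=2b
2) 845.07ms=2b +1478.873ms=7/2b
3) 2323.944ms=11/2b +845.07ms=2b
4) 3169.014ms=15/2b +211.268ms=1/2b
Σ=8b of 8 (142bpm 4/4) — PASS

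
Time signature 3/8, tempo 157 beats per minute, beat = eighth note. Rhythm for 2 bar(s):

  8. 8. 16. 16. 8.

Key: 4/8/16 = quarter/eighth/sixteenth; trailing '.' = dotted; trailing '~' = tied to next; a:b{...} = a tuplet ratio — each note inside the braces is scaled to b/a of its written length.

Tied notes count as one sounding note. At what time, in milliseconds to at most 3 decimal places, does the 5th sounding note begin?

1. 0.0ms @ 0 + 573.248ms (3/2)
2. 573.248ms @ 3/2 + 573.248ms (3/2)
3. 1146.497ms @ 3 + 286.624ms (3/4)
4. 1433.121ms @ 15/4 + 286.624ms (3/4)
5. 1719.745ms @ 9/2 + 573.248ms (3/2)

note 5 onset = 9/2b = 1719.745ms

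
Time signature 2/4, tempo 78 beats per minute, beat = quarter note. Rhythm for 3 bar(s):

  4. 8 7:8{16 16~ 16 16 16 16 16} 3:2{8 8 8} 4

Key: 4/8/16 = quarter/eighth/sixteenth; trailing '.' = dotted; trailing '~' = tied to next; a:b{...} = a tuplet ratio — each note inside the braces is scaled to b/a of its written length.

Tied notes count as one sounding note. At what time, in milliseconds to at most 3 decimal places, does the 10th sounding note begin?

note 10 onset = 13/3b = 3333.333ms

1. 0.0ms @ 0 + 1153.846ms (3/2)
2. 1153.846ms @ 3/2 + 384.615ms (1/2)
3. 1538.462ms @ 2 + 219.78ms (2/7)
4. 1758.242ms @ 16/7 + 439.56ms (4/7)
5. 2197.802ms @ 20/7 + 219.78ms (2/7)
6. 2417.582ms @ 22/7 + 219.78ms (2/7)
7. 2637.363ms @ 24/7 + 219.78ms (2/7)
8. 2857.143ms @ 26/7 + 219.78ms (2/7)
9. 3076.923ms @ 4 + 256.41ms (1/3)
10. 3333.333ms @ 13/3 + 256.41ms (1/3)
11. 3589.744ms @ 14/3 + 256.41ms (1/3)
12. 3846.154ms @ 5 + 769.231ms (1)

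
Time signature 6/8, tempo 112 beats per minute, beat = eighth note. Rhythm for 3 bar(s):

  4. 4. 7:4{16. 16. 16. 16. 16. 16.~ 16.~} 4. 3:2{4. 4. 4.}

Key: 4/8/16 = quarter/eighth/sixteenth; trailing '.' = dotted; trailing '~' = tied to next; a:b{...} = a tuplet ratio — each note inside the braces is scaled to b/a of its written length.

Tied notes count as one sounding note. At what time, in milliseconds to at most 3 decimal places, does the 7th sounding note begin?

note 7 onset = 54/7b = 4132.653ms

1. 0.0ms @ 0 + 1607.143ms (3)
2. 1607.143ms @ 3 + 1607.143ms (3)
3. 3214.286ms @ 6 + 229.592ms (3/7)
4. 3443.878ms @ 45/7 + 229.592ms (3/7)
5. 3673.469ms @ 48/7 + 229.592ms (3/7)
6. 3903.061ms @ 51/7 + 229.592ms (3/7)
7. 4132.653ms @ 54/7 + 229.592ms (3/7)
8. 4362.245ms @ 57/7 + 2066.327ms (27/7)
9. 6428.571ms @ 12 + 1071.429ms (2)
10. 7500.0ms @ 14 + 1071.429ms (2)
11. 8571.429ms @ 16 + 1071.429ms (2)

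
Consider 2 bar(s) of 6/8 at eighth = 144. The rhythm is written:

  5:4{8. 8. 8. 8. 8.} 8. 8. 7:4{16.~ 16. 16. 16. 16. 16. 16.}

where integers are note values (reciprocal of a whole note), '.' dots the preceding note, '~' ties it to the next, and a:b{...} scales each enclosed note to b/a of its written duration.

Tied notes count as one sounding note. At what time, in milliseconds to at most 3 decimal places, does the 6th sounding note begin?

1. 0.0ms @ 0 + 500.0ms (6/5)
2. 500.0ms @ 6/5 + 500.0ms (6/5)
3. 1000.0ms @ 12/5 + 500.0ms (6/5)
4. 1500.0ms @ 18/5 + 500.0ms (6/5)
5. 2000.0ms @ 24/5 + 500.0ms (6/5)
6. 2500.0ms @ 6 + 625.0ms (3/2)
7. 3125.0ms @ 15/2 + 625.0ms (3/2)
8. 3750.0ms @ 9 + 357.143ms (6/7)
9. 4107.143ms @ 69/7 + 178.571ms (3/7)
10. 4285.714ms @ 72/7 + 178.571ms (3/7)
11. 4464.286ms @ 75/7 + 178.571ms (3/7)
12. 4642.857ms @ 78/7 + 178.571ms (3/7)
13. 4821.429ms @ 81/7 + 178.571ms (3/7)

note 6 onset = 6b = 2500.0ms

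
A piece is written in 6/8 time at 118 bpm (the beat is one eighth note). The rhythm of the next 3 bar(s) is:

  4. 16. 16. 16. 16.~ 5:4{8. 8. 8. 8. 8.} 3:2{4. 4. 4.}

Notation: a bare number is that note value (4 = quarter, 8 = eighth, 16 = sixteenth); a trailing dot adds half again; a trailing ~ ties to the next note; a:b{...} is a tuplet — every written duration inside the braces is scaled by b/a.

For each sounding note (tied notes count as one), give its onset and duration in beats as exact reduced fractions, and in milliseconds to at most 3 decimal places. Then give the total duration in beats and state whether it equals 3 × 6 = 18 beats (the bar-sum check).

1) 0.0ms=0b +1525.424ms=3b
2) 1525.424ms=3b +381.356ms=3/4b
3) 1906.78ms=15/4b +381.356ms=3/4b
4) 2288.136ms=9/2b +381.356ms=3/4b
5) 2669.492ms=21/4b +991.525ms=39/20b
6) 3661.017ms=36/5b +610.169ms=6/5b
7) 4271.186ms=42/5b +610.169ms=6/5b
8) 4881.356ms=48/5b +610.169ms=6/5b
9) 5491.525ms=54/5b +610.169ms=6/5b
10) 6101.695ms=12b +1016.949ms=2b
11) 7118.644ms=14b +1016.949ms=2b
12) 8135.593ms=16b +1016.949ms=2b
Σ=18b of 18 (118bpm 6/8) — PASS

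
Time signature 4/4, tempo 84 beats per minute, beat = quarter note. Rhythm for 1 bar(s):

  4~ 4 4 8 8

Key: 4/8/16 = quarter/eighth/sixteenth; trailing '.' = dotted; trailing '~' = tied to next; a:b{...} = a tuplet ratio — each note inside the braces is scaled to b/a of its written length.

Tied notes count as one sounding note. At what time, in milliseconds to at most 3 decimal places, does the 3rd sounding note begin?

note 3 onset = 3b = 2142.857ms

1. 0.0ms @ 0 + 1428.571ms (2)
2. 1428.571ms @ 2 + 714.286ms (1)
3. 2142.857ms @ 3 + 357.143ms (1/2)
4. 2500.0ms @ 7/2 + 357.143ms (1/2)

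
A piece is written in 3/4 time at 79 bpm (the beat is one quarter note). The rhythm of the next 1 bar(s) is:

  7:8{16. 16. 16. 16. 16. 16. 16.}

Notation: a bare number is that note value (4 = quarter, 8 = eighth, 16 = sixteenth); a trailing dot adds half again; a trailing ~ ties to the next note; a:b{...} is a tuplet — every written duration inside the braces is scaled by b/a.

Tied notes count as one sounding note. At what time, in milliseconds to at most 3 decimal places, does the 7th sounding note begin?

1. 0.0ms @ 0 + 325.497ms (3/7)
2. 325.497ms @ 3/7 + 325.497ms (3/7)
3. 650.995ms @ 6/7 + 325.497ms (3/7)
4. 976.492ms @ 9/7 + 325.497ms (3/7)
5. 1301.989ms @ 12/7 + 325.497ms (3/7)
6. 1627.486ms @ 15/7 + 325.497ms (3/7)
7. 1952.984ms @ 18/7 + 325.497ms (3/7)

note 7 onset = 18/7b = 1952.984ms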